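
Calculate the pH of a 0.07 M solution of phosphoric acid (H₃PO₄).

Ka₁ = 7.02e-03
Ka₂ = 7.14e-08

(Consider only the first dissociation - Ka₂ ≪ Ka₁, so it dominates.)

First dissociation dominates. From Ka₁ = [H⁺][HA⁻]/[H₂A], x² + Ka₁·x − Ka₁·C = 0 with C = 0.07 M and Ka₁ = 7.02e-03. Solving: [H⁺] = (−Ka₁ + √(Ka₁² + 4·Ka₁·C)) / 2 = 1.8934e-02 M. pH = -log(1.8934e-02) = 1.72.

pH = 1.72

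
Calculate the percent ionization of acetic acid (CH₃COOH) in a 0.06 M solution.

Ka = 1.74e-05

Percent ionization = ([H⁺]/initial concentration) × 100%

Using Ka equilibrium: x² + Ka×x - Ka×C = 0. Solving: [H⁺] = 1.0131e-03. Percent = (1.0131e-03/0.06) × 100

Percent ionization = 1.69%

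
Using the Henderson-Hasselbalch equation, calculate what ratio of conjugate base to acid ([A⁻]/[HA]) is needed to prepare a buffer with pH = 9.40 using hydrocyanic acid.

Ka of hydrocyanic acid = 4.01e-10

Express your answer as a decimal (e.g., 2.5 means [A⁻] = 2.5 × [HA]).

pKa = -log(4.01e-10) = 9.3969. pH = pKa + log([A⁻]/[HA]), so log([A⁻]/[HA]) = pH − pKa = 9.40 − 9.3969 = 0.0031. [A⁻]/[HA] = 10^(0.0031) = 1.01

[A⁻]/[HA] = 1.01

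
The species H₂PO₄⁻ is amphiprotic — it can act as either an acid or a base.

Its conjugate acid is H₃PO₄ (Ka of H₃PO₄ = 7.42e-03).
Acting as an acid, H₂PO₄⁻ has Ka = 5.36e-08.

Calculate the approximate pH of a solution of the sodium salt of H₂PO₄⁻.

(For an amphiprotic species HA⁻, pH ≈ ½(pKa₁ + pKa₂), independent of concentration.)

pKa₁ = -log(7.42e-03) = 2.13; pKa₂ = -log(5.36e-08) = 7.27. For an amphiprotic species, pH ≈ ½(pKa₁ + pKa₂) = ½(2.13 + 7.27) = 4.70.

pH = 4.70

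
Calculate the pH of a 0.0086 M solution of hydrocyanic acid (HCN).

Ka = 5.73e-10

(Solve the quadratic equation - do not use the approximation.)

x² + Ka×x - Ka×C = 0. Using quadratic formula: [H⁺] = 2.2196e-06

pH = 5.65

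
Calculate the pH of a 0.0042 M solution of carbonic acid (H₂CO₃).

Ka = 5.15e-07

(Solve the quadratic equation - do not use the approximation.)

x² + Ka×x - Ka×C = 0. Using quadratic formula: [H⁺] = 4.6251e-05

pH = 4.33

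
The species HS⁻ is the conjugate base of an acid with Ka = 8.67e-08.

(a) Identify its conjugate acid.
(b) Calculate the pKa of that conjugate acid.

(a) The conjugate acid is formed by adding one H⁺ to HS⁻, giving H₂S. (b) pKa = -log(Ka) = -log(8.67e-08) = 7.06.

Conjugate acid: H₂S; pK_a = 7.06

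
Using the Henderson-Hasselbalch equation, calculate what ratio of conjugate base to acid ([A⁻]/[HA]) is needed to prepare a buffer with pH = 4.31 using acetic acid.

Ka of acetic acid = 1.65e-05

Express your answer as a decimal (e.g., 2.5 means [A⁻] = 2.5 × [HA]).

pKa = -log(1.65e-05) = 4.7825. pH = pKa + log([A⁻]/[HA]), so log([A⁻]/[HA]) = pH − pKa = 4.31 − 4.7825 = -0.4725. [A⁻]/[HA] = 10^(-0.4725) = 0.337

[A⁻]/[HA] = 0.337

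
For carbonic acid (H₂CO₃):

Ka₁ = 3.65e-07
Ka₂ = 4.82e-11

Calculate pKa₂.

pKa₂ = -log(Ka₂) = -log(4.82e-11) = 10.32.

pK_{a2} = 10.32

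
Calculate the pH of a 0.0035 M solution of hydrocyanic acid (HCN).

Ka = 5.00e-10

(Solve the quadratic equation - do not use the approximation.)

x² + Ka×x - Ka×C = 0. Using quadratic formula: [H⁺] = 1.3226e-06

pH = 5.88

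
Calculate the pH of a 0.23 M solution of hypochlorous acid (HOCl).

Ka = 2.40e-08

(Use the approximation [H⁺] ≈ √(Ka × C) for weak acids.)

[H⁺] = √(Ka × C) = √(2.40e-08 × 0.23) = 7.4297e-05. pH = -log(7.4297e-05)

pH = 4.13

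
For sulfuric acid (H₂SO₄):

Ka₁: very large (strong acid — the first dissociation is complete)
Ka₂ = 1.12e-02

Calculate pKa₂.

pKa₂ = -log(Ka₂) = -log(1.12e-02) = 1.95.

pK_{a2} = 1.95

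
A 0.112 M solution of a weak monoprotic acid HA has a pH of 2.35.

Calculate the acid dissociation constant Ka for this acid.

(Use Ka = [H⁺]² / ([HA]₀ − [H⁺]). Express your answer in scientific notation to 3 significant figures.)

[H⁺] = 10^(−pH) = 10^(−2.35) = 4.467e-03 M. For HA ⇌ H⁺ + A⁻, Ka = [H⁺][A⁻]/[HA] = [H⁺]² / ([HA]₀ − [H⁺]) = (4.467e-03)² / (0.112 − 4.467e-03) = 1.86e-04.

K_a = 1.86e-04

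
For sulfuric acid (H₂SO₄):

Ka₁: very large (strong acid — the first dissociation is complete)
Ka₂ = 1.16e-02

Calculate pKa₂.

pKa₂ = -log(Ka₂) = -log(1.16e-02) = 1.94.

pK_{a2} = 1.94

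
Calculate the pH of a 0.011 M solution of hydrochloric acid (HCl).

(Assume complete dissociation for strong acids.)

[H⁺] = 0.011 M for strong acid. pH = -log[H⁺] = -log(0.011)

pH = 1.96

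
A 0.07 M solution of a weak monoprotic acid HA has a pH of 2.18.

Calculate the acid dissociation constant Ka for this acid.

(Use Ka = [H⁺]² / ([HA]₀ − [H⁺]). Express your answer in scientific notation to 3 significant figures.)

[H⁺] = 10^(−pH) = 10^(−2.18) = 6.607e-03 M. For HA ⇌ H⁺ + A⁻, Ka = [H⁺][A⁻]/[HA] = [H⁺]² / ([HA]₀ − [H⁺]) = (6.607e-03)² / (0.07 − 6.607e-03) = 6.89e-04.

K_a = 6.89e-04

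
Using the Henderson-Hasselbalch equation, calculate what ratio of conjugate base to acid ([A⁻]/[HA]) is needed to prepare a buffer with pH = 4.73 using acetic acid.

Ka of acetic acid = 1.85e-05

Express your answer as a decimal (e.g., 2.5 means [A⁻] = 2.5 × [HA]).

pKa = -log(1.85e-05) = 4.7328. pH = pKa + log([A⁻]/[HA]), so log([A⁻]/[HA]) = pH − pKa = 4.73 − 4.7328 = -0.0028. [A⁻]/[HA] = 10^(-0.0028) = 0.994

[A⁻]/[HA] = 0.994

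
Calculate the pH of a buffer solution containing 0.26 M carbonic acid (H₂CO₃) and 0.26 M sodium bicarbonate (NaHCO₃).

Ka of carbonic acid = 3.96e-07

pKa = -log(3.96e-07) = 6.40. pH = pKa + log([A⁻]/[HA]) = 6.40 + log(0.26/0.26)

pH = 6.40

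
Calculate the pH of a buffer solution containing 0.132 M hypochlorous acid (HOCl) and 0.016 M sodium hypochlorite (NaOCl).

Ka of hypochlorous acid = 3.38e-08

pKa = -log(3.38e-08) = 7.47. pH = pKa + log([A⁻]/[HA]) = 7.47 + log(0.016/0.132)

pH = 6.55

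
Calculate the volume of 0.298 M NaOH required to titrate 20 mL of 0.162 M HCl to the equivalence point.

At equivalence: moles acid = moles base. moles HCl = 0.162 × 20/1000 = 0.00324 mol. V_base = moles / 0.298 × 1000 = 10.9 mL.

V_{base} = 10.9 mL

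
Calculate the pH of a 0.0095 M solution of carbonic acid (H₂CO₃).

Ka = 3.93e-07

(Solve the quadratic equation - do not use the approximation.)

x² + Ka×x - Ka×C = 0. Using quadratic formula: [H⁺] = 6.0906e-05

pH = 4.22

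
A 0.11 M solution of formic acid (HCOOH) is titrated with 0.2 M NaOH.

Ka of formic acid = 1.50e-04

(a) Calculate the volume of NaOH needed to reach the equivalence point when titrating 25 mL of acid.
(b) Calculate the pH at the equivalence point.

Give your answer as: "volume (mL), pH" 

moles acid = 0.11 × 25/1000 = 0.00275 mol; V_base = moles/0.2 × 1000 = 13.7 mL. At equivalence only the conjugate base is present: [A⁻] = 0.00275/0.039 = 7.0968e-02 M. Kb = Kw/Ka = 6.67e-11; [OH⁻] = √(Kb × [A⁻]) = 2.1751e-06; pOH = 5.66; pH = 14 - pOH = 8.34.

V = 13.7 mL, pH = 8.34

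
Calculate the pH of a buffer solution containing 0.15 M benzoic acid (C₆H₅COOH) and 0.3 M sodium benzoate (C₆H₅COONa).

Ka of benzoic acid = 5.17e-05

pKa = -log(5.17e-05) = 4.29. pH = pKa + log([A⁻]/[HA]) = 4.29 + log(0.3/0.15)

pH = 4.59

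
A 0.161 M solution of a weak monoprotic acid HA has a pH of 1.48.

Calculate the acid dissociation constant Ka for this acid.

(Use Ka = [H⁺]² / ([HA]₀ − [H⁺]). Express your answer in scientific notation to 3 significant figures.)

[H⁺] = 10^(−pH) = 10^(−1.48) = 3.311e-02 M. For HA ⇌ H⁺ + A⁻, Ka = [H⁺][A⁻]/[HA] = [H⁺]² / ([HA]₀ − [H⁺]) = (3.311e-02)² / (0.161 − 3.311e-02) = 8.57e-03.

K_a = 8.57e-03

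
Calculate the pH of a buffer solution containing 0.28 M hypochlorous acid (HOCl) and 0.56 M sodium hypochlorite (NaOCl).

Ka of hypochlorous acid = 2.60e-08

pKa = -log(2.60e-08) = 7.59. pH = pKa + log([A⁻]/[HA]) = 7.59 + log(0.56/0.28)

pH = 7.89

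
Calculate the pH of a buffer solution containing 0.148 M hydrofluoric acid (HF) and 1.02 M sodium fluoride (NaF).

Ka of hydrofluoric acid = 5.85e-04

pKa = -log(5.85e-04) = 3.23. pH = pKa + log([A⁻]/[HA]) = 3.23 + log(1.02/0.148)

pH = 4.07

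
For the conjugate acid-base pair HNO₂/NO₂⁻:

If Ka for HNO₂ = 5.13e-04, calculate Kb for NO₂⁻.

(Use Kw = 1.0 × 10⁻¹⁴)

For a conjugate pair Ka × Kb = Kw, so Kb = Kw/Ka = 1.0 × 10⁻¹⁴ / 5.13e-04 = 1.95e-11.

K_b = 1.95e-11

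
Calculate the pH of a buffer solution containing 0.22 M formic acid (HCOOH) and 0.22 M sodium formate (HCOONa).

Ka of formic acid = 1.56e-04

pKa = -log(1.56e-04) = 3.81. pH = pKa + log([A⁻]/[HA]) = 3.81 + log(0.22/0.22)

pH = 3.81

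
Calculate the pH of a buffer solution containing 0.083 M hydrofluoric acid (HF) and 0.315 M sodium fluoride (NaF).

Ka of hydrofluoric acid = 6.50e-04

pKa = -log(6.50e-04) = 3.19. pH = pKa + log([A⁻]/[HA]) = 3.19 + log(0.315/0.083)

pH = 3.77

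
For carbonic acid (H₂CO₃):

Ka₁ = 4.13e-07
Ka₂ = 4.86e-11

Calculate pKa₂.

pKa₂ = -log(Ka₂) = -log(4.86e-11) = 10.31.

pK_{a2} = 10.31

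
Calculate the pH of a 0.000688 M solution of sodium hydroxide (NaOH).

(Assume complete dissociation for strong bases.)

[OH⁻] = 0.000688 M for strong base. pOH = -log[OH⁻] = 3.16, pH = 14 - pOH

pH = 10.84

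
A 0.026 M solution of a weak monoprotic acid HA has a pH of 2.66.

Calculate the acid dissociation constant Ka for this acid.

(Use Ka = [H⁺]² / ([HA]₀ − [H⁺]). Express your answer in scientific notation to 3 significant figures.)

[H⁺] = 10^(−pH) = 10^(−2.66) = 2.188e-03 M. For HA ⇌ H⁺ + A⁻, Ka = [H⁺][A⁻]/[HA] = [H⁺]² / ([HA]₀ − [H⁺]) = (2.188e-03)² / (0.026 − 2.188e-03) = 2.01e-04.

K_a = 2.01e-04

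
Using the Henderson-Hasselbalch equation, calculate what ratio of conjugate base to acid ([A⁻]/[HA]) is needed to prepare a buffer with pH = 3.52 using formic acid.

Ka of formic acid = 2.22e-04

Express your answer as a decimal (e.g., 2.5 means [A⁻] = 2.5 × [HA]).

pKa = -log(2.22e-04) = 3.6536. pH = pKa + log([A⁻]/[HA]), so log([A⁻]/[HA]) = pH − pKa = 3.52 − 3.6536 = -0.1336. [A⁻]/[HA] = 10^(-0.1336) = 0.735

[A⁻]/[HA] = 0.735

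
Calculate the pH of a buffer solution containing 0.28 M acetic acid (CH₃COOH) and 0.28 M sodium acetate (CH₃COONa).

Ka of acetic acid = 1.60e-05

pKa = -log(1.60e-05) = 4.80. pH = pKa + log([A⁻]/[HA]) = 4.80 + log(0.28/0.28)

pH = 4.80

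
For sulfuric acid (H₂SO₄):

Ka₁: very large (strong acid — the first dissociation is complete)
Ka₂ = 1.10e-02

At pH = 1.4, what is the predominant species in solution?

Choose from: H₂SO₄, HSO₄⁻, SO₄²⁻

The first dissociation is complete, so H₂SO₄ itself is never the predominant species in water; pKa₂ = -log(1.10e-02) = 1.96. For a polyprotic acid the predominant species crosses at each pKa: below pKa_n the protonated form dominates, above it the deprotonated form does. At pH = 1.4, the predominant species is HSO₄⁻.

HSO₄⁻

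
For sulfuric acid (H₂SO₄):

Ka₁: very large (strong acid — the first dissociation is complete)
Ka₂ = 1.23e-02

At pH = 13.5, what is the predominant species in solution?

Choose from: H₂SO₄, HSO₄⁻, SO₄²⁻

The first dissociation is complete, so H₂SO₄ itself is never the predominant species in water; pKa₂ = -log(1.23e-02) = 1.91. For a polyprotic acid the predominant species crosses at each pKa: below pKa_n the protonated form dominates, above it the deprotonated form does. At pH = 13.5, the predominant species is SO₄²⁻.

SO₄²⁻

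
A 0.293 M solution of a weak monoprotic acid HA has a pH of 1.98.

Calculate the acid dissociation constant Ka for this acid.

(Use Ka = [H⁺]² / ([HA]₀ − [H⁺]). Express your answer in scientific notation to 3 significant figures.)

[H⁺] = 10^(−pH) = 10^(−1.98) = 1.047e-02 M. For HA ⇌ H⁺ + A⁻, Ka = [H⁺][A⁻]/[HA] = [H⁺]² / ([HA]₀ − [H⁺]) = (1.047e-02)² / (0.293 − 1.047e-02) = 3.88e-04.

K_a = 3.88e-04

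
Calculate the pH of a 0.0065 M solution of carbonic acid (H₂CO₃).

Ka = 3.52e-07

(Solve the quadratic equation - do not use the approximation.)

x² + Ka×x - Ka×C = 0. Using quadratic formula: [H⁺] = 4.7657e-05

pH = 4.32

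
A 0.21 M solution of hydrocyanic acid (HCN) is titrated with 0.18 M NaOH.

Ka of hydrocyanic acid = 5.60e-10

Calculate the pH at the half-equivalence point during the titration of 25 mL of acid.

At half-equivalence [HA] = [A⁻], so Henderson-Hasselbalch gives pH = pKa = -log(5.60e-10) = 9.25.

pH = pKa = 9.25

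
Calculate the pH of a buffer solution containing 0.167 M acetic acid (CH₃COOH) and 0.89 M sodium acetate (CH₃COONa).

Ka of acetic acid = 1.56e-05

pKa = -log(1.56e-05) = 4.81. pH = pKa + log([A⁻]/[HA]) = 4.81 + log(0.89/0.167)

pH = 5.53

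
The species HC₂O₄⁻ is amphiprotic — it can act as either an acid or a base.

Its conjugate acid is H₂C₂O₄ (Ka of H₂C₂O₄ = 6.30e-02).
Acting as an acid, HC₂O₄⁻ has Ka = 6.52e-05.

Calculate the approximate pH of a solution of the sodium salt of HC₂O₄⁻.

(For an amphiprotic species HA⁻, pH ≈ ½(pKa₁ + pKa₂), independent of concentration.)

pKa₁ = -log(6.30e-02) = 1.20; pKa₂ = -log(6.52e-05) = 4.19. For an amphiprotic species, pH ≈ ½(pKa₁ + pKa₂) = ½(1.20 + 4.19) = 2.69.

pH = 2.69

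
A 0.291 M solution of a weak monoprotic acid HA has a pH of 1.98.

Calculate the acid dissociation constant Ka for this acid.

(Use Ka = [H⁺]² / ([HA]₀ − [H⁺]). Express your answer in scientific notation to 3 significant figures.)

[H⁺] = 10^(−pH) = 10^(−1.98) = 1.047e-02 M. For HA ⇌ H⁺ + A⁻, Ka = [H⁺][A⁻]/[HA] = [H⁺]² / ([HA]₀ − [H⁺]) = (1.047e-02)² / (0.291 − 1.047e-02) = 3.91e-04.

K_a = 3.91e-04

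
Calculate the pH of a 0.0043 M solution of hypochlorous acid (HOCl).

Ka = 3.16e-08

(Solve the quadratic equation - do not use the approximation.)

x² + Ka×x - Ka×C = 0. Using quadratic formula: [H⁺] = 1.1641e-05

pH = 4.93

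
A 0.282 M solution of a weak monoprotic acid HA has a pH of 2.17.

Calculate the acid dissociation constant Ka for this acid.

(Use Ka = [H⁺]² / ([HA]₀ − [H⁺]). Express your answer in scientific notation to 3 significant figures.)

[H⁺] = 10^(−pH) = 10^(−2.17) = 6.761e-03 M. For HA ⇌ H⁺ + A⁻, Ka = [H⁺][A⁻]/[HA] = [H⁺]² / ([HA]₀ − [H⁺]) = (6.761e-03)² / (0.282 − 6.761e-03) = 1.66e-04.

K_a = 1.66e-04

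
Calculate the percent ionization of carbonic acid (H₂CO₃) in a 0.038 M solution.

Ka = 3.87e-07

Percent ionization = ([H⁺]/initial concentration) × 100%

Using Ka equilibrium: x² + Ka×x - Ka×C = 0. Solving: [H⁺] = 1.2107e-04. Percent = (1.2107e-04/0.038) × 100

Percent ionization = 0.319%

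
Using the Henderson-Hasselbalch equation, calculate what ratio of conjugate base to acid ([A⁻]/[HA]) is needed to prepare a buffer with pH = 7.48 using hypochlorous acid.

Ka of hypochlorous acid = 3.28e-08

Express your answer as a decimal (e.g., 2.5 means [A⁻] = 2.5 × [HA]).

pKa = -log(3.28e-08) = 7.4841. pH = pKa + log([A⁻]/[HA]), so log([A⁻]/[HA]) = pH − pKa = 7.48 − 7.4841 = -0.0041. [A⁻]/[HA] = 10^(-0.0041) = 0.991

[A⁻]/[HA] = 0.991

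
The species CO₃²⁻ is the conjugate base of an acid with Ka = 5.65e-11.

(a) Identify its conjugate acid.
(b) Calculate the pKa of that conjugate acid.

(a) The conjugate acid is formed by adding one H⁺ to CO₃²⁻, giving HCO₃⁻. (b) pKa = -log(Ka) = -log(5.65e-11) = 10.25.

Conjugate acid: HCO₃⁻; pK_a = 10.25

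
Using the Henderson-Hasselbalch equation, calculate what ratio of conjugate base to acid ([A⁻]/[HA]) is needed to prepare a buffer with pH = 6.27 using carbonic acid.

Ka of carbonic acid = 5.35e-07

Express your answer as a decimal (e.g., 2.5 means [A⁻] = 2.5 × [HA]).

pKa = -log(5.35e-07) = 6.2716. pH = pKa + log([A⁻]/[HA]), so log([A⁻]/[HA]) = pH − pKa = 6.27 − 6.2716 = -0.0016. [A⁻]/[HA] = 10^(-0.0016) = 0.996

[A⁻]/[HA] = 0.996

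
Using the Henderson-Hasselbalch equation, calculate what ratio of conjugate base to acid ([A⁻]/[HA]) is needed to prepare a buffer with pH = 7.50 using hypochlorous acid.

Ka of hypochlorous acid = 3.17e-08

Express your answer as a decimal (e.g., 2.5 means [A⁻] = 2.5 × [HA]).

pKa = -log(3.17e-08) = 7.4989. pH = pKa + log([A⁻]/[HA]), so log([A⁻]/[HA]) = pH − pKa = 7.50 − 7.4989 = 0.0011. [A⁻]/[HA] = 10^(0.0011) = 1.00

[A⁻]/[HA] = 1.00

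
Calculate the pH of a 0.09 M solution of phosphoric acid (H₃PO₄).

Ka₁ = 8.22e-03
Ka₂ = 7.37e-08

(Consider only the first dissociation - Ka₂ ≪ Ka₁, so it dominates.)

First dissociation dominates. From Ka₁ = [H⁺][HA⁻]/[H₂A], x² + Ka₁·x − Ka₁·C = 0 with C = 0.09 M and Ka₁ = 8.22e-03. Solving: [H⁺] = (−Ka₁ + √(Ka₁² + 4·Ka₁·C)) / 2 = 2.3398e-02 M. pH = -log(2.3398e-02) = 1.63.

pH = 1.63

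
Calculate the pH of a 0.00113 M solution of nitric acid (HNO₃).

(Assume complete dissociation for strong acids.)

[H⁺] = 0.00113 M for strong acid. pH = -log[H⁺] = -log(0.00113)

pH = 2.95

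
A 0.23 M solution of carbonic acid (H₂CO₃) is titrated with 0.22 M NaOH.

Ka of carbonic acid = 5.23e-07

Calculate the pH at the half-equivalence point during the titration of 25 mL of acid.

At half-equivalence [HA] = [A⁻], so Henderson-Hasselbalch gives pH = pKa = -log(5.23e-07) = 6.28.

pH = pKa = 6.28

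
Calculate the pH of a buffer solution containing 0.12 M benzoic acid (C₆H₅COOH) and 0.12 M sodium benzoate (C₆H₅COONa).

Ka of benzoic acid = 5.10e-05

pKa = -log(5.10e-05) = 4.29. pH = pKa + log([A⁻]/[HA]) = 4.29 + log(0.12/0.12)

pH = 4.29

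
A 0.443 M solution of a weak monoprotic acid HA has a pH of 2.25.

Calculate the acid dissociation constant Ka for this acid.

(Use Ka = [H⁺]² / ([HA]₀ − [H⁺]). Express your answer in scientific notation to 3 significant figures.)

[H⁺] = 10^(−pH) = 10^(−2.25) = 5.623e-03 M. For HA ⇌ H⁺ + A⁻, Ka = [H⁺][A⁻]/[HA] = [H⁺]² / ([HA]₀ − [H⁺]) = (5.623e-03)² / (0.443 − 5.623e-03) = 7.23e-05.

K_a = 7.23e-05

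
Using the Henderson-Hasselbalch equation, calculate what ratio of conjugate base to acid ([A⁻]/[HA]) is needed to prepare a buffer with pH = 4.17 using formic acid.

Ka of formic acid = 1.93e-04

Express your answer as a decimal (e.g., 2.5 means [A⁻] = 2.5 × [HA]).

pKa = -log(1.93e-04) = 3.7144. pH = pKa + log([A⁻]/[HA]), so log([A⁻]/[HA]) = pH − pKa = 4.17 − 3.7144 = 0.4556. [A⁻]/[HA] = 10^(0.4556) = 2.85

[A⁻]/[HA] = 2.85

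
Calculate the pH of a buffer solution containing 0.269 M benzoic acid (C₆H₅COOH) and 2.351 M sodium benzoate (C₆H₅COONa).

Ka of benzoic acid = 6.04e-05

pKa = -log(6.04e-05) = 4.22. pH = pKa + log([A⁻]/[HA]) = 4.22 + log(2.351/0.269)

pH = 5.16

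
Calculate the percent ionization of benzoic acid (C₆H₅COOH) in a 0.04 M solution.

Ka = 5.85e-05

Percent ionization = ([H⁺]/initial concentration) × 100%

Using Ka equilibrium: x² + Ka×x - Ka×C = 0. Solving: [H⁺] = 1.5007e-03. Percent = (1.5007e-03/0.04) × 100

Percent ionization = 3.75%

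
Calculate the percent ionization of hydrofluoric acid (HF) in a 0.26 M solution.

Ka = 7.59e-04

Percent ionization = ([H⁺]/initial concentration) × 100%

Using Ka equilibrium: x² + Ka×x - Ka×C = 0. Solving: [H⁺] = 1.3673e-02. Percent = (1.3673e-02/0.26) × 100

Percent ionization = 5.26%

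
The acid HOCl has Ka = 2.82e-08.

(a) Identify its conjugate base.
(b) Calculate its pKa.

(a) The conjugate base is formed by removing one H⁺ from HOCl, giving OCl⁻. (b) pKa = -log(Ka) = -log(2.82e-08) = 7.55.

Conjugate base: OCl⁻; pK_a = 7.55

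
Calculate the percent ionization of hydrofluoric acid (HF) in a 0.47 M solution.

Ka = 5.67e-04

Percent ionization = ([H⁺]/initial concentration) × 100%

Using Ka equilibrium: x² + Ka×x - Ka×C = 0. Solving: [H⁺] = 1.6043e-02. Percent = (1.6043e-02/0.47) × 100

Percent ionization = 3.41%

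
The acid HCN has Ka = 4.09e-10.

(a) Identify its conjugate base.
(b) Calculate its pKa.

(a) The conjugate base is formed by removing one H⁺ from HCN, giving CN⁻. (b) pKa = -log(Ka) = -log(4.09e-10) = 9.39.

Conjugate base: CN⁻; pK_a = 9.39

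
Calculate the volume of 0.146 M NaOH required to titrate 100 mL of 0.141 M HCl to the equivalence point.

At equivalence: moles acid = moles base. moles HCl = 0.141 × 100/1000 = 0.0141 mol. V_base = moles / 0.146 × 1000 = 96.6 mL.

V_{base} = 96.6 mL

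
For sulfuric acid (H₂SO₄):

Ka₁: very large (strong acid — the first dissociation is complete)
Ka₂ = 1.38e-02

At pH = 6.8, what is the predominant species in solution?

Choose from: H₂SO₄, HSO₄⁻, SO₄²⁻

The first dissociation is complete, so H₂SO₄ itself is never the predominant species in water; pKa₂ = -log(1.38e-02) = 1.86. For a polyprotic acid the predominant species crosses at each pKa: below pKa_n the protonated form dominates, above it the deprotonated form does. At pH = 6.8, the predominant species is SO₄²⁻.

SO₄²⁻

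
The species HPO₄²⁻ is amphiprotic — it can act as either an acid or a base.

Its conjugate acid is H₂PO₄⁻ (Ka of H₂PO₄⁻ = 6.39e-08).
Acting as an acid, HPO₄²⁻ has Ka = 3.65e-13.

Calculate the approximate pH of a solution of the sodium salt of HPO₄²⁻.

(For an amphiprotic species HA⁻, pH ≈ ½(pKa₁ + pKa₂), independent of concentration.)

pKa₁ = -log(6.39e-08) = 7.19; pKa₂ = -log(3.65e-13) = 12.44. For an amphiprotic species, pH ≈ ½(pKa₁ + pKa₂) = ½(7.19 + 12.44) = 9.82.

pH = 9.82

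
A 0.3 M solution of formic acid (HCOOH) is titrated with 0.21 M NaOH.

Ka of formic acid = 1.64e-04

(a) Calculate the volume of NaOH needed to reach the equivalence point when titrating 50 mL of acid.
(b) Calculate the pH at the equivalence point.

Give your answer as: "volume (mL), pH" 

moles acid = 0.3 × 50/1000 = 0.015 mol; V_base = moles/0.21 × 1000 = 71.4 mL. At equivalence only the conjugate base is present: [A⁻] = 0.015/0.121 = 1.2353e-01 M. Kb = Kw/Ka = 6.10e-11; [OH⁻] = √(Kb × [A⁻]) = 2.7445e-06; pOH = 5.56; pH = 14 - pOH = 8.44.

V = 71.4 mL, pH = 8.44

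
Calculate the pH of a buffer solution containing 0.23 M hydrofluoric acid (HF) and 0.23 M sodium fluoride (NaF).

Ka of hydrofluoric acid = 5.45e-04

pKa = -log(5.45e-04) = 3.26. pH = pKa + log([A⁻]/[HA]) = 3.26 + log(0.23/0.23)

pH = 3.26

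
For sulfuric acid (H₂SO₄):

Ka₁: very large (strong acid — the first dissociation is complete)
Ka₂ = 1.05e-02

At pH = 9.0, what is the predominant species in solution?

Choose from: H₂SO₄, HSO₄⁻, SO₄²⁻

The first dissociation is complete, so H₂SO₄ itself is never the predominant species in water; pKa₂ = -log(1.05e-02) = 1.98. For a polyprotic acid the predominant species crosses at each pKa: below pKa_n the protonated form dominates, above it the deprotonated form does. At pH = 9.0, the predominant species is SO₄²⁻.

SO₄²⁻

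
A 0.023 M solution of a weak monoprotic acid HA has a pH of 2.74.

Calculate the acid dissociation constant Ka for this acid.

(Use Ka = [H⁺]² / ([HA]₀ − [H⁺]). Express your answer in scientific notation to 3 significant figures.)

[H⁺] = 10^(−pH) = 10^(−2.74) = 1.820e-03 M. For HA ⇌ H⁺ + A⁻, Ka = [H⁺][A⁻]/[HA] = [H⁺]² / ([HA]₀ − [H⁺]) = (1.820e-03)² / (0.023 − 1.820e-03) = 1.56e-04.

K_a = 1.56e-04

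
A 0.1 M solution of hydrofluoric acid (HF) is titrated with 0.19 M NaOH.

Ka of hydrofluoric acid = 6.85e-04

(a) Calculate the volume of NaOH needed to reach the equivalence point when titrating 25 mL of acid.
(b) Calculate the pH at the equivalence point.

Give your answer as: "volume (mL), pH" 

moles acid = 0.1 × 25/1000 = 0.0025 mol; V_base = moles/0.19 × 1000 = 13.2 mL. At equivalence only the conjugate base is present: [A⁻] = 0.0025/0.038 = 6.5517e-02 M. Kb = Kw/Ka = 1.46e-11; [OH⁻] = √(Kb × [A⁻]) = 9.7799e-07; pOH = 6.01; pH = 14 - pOH = 7.99.

V = 13.2 mL, pH = 7.99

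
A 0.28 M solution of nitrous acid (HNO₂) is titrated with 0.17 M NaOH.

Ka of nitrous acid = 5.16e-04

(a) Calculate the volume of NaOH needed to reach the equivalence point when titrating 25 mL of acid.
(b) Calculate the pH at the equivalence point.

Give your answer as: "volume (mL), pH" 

moles acid = 0.28 × 25/1000 = 0.007 mol; V_base = moles/0.17 × 1000 = 41.2 mL. At equivalence only the conjugate base is present: [A⁻] = 0.007/0.066 = 1.0578e-01 M. Kb = Kw/Ka = 1.94e-11; [OH⁻] = √(Kb × [A⁻]) = 1.4318e-06; pOH = 5.84; pH = 14 - pOH = 8.16.

V = 41.2 mL, pH = 8.16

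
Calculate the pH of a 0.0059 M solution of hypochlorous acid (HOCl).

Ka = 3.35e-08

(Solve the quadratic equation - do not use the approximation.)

x² + Ka×x - Ka×C = 0. Using quadratic formula: [H⁺] = 1.4042e-05

pH = 4.85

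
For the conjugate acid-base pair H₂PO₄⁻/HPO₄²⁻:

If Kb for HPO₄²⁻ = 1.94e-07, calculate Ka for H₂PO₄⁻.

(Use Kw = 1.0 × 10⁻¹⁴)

For a conjugate pair Ka × Kb = Kw, so Ka = Kw/Kb = 1.0 × 10⁻¹⁴ / 1.94e-07 = 5.15e-08.

K_a = 5.15e-08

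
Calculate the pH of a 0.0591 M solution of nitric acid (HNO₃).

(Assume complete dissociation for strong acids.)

[H⁺] = 0.0591 M for strong acid. pH = -log[H⁺] = -log(0.0591)

pH = 1.23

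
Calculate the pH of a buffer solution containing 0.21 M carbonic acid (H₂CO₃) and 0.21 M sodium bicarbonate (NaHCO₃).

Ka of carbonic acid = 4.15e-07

pKa = -log(4.15e-07) = 6.38. pH = pKa + log([A⁻]/[HA]) = 6.38 + log(0.21/0.21)

pH = 6.38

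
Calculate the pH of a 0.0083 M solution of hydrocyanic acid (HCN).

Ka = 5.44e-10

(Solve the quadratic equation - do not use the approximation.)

x² + Ka×x - Ka×C = 0. Using quadratic formula: [H⁺] = 2.1246e-06

pH = 5.67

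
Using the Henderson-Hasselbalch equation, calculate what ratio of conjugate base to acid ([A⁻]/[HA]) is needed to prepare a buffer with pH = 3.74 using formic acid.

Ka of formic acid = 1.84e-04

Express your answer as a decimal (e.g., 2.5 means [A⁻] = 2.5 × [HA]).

pKa = -log(1.84e-04) = 3.7352. pH = pKa + log([A⁻]/[HA]), so log([A⁻]/[HA]) = pH − pKa = 3.74 − 3.7352 = 0.0048. [A⁻]/[HA] = 10^(0.0048) = 1.01

[A⁻]/[HA] = 1.01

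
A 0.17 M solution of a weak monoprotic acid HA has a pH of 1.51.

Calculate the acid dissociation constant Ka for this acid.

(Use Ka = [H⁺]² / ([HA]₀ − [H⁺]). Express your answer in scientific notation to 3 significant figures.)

[H⁺] = 10^(−pH) = 10^(−1.51) = 3.090e-02 M. For HA ⇌ H⁺ + A⁻, Ka = [H⁺][A⁻]/[HA] = [H⁺]² / ([HA]₀ − [H⁺]) = (3.090e-02)² / (0.17 − 3.090e-02) = 6.87e-03.

K_a = 6.87e-03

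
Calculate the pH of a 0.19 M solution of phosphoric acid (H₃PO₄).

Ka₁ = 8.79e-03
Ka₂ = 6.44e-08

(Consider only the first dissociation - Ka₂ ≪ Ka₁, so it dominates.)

First dissociation dominates. From Ka₁ = [H⁺][HA⁻]/[H₂A], x² + Ka₁·x − Ka₁·C = 0 with C = 0.19 M and Ka₁ = 8.79e-03. Solving: [H⁺] = (−Ka₁ + √(Ka₁² + 4·Ka₁·C)) / 2 = 3.6708e-02 M. pH = -log(3.6708e-02) = 1.44.

pH = 1.44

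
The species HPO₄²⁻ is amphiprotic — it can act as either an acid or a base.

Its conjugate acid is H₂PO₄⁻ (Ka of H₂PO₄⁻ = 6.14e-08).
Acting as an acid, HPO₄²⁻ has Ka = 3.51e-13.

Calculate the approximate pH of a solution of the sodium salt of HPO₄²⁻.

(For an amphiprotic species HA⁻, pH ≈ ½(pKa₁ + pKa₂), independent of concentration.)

pKa₁ = -log(6.14e-08) = 7.21; pKa₂ = -log(3.51e-13) = 12.45. For an amphiprotic species, pH ≈ ½(pKa₁ + pKa₂) = ½(7.21 + 12.45) = 9.83.

pH = 9.83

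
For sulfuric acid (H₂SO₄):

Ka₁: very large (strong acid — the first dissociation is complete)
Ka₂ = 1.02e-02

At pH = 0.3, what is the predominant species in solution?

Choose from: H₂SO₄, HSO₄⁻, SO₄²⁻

The first dissociation is complete, so H₂SO₄ itself is never the predominant species in water; pKa₂ = -log(1.02e-02) = 1.99. For a polyprotic acid the predominant species crosses at each pKa: below pKa_n the protonated form dominates, above it the deprotonated form does. At pH = 0.3, the predominant species is HSO₄⁻.

HSO₄⁻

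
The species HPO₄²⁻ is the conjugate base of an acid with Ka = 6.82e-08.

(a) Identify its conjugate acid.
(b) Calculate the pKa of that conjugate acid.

(a) The conjugate acid is formed by adding one H⁺ to HPO₄²⁻, giving H₂PO₄⁻. (b) pKa = -log(Ka) = -log(6.82e-08) = 7.17.

Conjugate acid: H₂PO₄⁻; pK_a = 7.17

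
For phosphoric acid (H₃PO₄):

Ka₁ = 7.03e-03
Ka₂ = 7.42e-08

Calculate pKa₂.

pKa₂ = -log(Ka₂) = -log(7.42e-08) = 7.13.

pK_{a2} = 7.13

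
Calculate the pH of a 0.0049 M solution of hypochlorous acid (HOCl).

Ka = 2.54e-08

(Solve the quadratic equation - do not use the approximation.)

x² + Ka×x - Ka×C = 0. Using quadratic formula: [H⁺] = 1.1143e-05

pH = 4.95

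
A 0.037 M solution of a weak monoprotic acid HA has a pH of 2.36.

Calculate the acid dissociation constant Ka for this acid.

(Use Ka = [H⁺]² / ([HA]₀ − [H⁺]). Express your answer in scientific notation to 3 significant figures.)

[H⁺] = 10^(−pH) = 10^(−2.36) = 4.365e-03 M. For HA ⇌ H⁺ + A⁻, Ka = [H⁺][A⁻]/[HA] = [H⁺]² / ([HA]₀ − [H⁺]) = (4.365e-03)² / (0.037 − 4.365e-03) = 5.84e-04.

K_a = 5.84e-04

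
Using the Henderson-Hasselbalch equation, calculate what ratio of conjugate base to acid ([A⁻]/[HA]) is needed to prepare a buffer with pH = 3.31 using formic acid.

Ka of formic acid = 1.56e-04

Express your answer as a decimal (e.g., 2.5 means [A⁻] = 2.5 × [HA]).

pKa = -log(1.56e-04) = 3.8069. pH = pKa + log([A⁻]/[HA]), so log([A⁻]/[HA]) = pH − pKa = 3.31 − 3.8069 = -0.4969. [A⁻]/[HA] = 10^(-0.4969) = 0.319

[A⁻]/[HA] = 0.319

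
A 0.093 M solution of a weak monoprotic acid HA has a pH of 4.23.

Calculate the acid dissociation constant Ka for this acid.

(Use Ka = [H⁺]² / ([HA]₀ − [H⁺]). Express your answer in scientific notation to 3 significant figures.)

[H⁺] = 10^(−pH) = 10^(−4.23) = 5.888e-05 M. For HA ⇌ H⁺ + A⁻, Ka = [H⁺][A⁻]/[HA] = [H⁺]² / ([HA]₀ − [H⁺]) = (5.888e-05)² / (0.093 − 5.888e-05) = 3.73e-08.

K_a = 3.73e-08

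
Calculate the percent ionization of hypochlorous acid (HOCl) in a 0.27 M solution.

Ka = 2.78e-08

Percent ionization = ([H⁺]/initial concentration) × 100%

Using Ka equilibrium: x² + Ka×x - Ka×C = 0. Solving: [H⁺] = 8.6623e-05. Percent = (8.6623e-05/0.27) × 100

Percent ionization = 0.0321%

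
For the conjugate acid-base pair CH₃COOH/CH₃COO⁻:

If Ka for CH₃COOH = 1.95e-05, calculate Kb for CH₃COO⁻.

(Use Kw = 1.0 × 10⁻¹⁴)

For a conjugate pair Ka × Kb = Kw, so Kb = Kw/Ka = 1.0 × 10⁻¹⁴ / 1.95e-05 = 5.13e-10.

K_b = 5.13e-10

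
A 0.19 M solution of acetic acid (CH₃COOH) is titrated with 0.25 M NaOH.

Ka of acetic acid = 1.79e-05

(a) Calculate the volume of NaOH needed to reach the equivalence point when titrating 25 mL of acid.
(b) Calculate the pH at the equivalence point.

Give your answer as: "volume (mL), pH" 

moles acid = 0.19 × 25/1000 = 0.00475 mol; V_base = moles/0.25 × 1000 = 19.0 mL. At equivalence only the conjugate base is present: [A⁻] = 0.00475/0.044 = 1.0795e-01 M. Kb = Kw/Ka = 5.59e-10; [OH⁻] = √(Kb × [A⁻]) = 7.7659e-06; pOH = 5.11; pH = 14 - pOH = 8.89.

V = 19.0 mL, pH = 8.89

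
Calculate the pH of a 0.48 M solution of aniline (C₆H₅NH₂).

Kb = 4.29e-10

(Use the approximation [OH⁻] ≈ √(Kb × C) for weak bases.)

[OH⁻] = √(Kb × C) = √(4.29e-10 × 0.48) = 1.4350e-05. pOH = 4.84, pH = 14 - pOH

pH = 9.16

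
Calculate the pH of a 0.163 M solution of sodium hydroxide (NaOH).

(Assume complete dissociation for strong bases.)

[OH⁻] = 0.163 M for strong base. pOH = -log[OH⁻] = 0.79, pH = 14 - pOH

pH = 13.21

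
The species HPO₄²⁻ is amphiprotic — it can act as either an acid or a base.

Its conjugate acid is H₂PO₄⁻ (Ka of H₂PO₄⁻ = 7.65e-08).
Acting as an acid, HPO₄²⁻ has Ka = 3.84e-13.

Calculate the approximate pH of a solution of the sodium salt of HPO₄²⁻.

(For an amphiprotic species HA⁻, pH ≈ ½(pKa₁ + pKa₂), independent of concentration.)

pKa₁ = -log(7.65e-08) = 7.12; pKa₂ = -log(3.84e-13) = 12.42. For an amphiprotic species, pH ≈ ½(pKa₁ + pKa₂) = ½(7.12 + 12.42) = 9.77.

pH = 9.77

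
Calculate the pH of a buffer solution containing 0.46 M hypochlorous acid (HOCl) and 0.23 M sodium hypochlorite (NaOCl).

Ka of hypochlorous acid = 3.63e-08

pKa = -log(3.63e-08) = 7.44. pH = pKa + log([A⁻]/[HA]) = 7.44 + log(0.23/0.46)

pH = 7.14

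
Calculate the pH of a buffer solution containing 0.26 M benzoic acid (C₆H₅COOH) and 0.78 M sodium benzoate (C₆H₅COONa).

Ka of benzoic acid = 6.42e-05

pKa = -log(6.42e-05) = 4.19. pH = pKa + log([A⁻]/[HA]) = 4.19 + log(0.78/0.26)

pH = 4.67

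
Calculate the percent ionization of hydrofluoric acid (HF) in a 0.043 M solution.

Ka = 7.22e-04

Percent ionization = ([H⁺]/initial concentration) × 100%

Using Ka equilibrium: x² + Ka×x - Ka×C = 0. Solving: [H⁺] = 5.2226e-03. Percent = (5.2226e-03/0.043) × 100

Percent ionization = 12.1%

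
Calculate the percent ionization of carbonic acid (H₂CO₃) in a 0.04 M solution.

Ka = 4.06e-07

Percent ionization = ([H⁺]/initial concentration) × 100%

Using Ka equilibrium: x² + Ka×x - Ka×C = 0. Solving: [H⁺] = 1.2723e-04. Percent = (1.2723e-04/0.04) × 100

Percent ionization = 0.318%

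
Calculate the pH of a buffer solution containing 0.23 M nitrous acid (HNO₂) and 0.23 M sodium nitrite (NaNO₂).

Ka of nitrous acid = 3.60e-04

pKa = -log(3.60e-04) = 3.44. pH = pKa + log([A⁻]/[HA]) = 3.44 + log(0.23/0.23)

pH = 3.44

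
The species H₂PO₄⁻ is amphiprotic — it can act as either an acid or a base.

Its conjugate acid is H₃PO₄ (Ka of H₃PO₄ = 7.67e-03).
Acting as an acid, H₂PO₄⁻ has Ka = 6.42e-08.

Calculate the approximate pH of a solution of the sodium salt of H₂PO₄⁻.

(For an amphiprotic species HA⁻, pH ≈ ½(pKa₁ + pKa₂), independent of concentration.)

pKa₁ = -log(7.67e-03) = 2.12; pKa₂ = -log(6.42e-08) = 7.19. For an amphiprotic species, pH ≈ ½(pKa₁ + pKa₂) = ½(2.12 + 7.19) = 4.65.

pH = 4.65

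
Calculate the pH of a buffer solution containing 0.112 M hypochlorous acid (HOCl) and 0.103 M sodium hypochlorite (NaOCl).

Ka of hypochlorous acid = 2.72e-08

pKa = -log(2.72e-08) = 7.57. pH = pKa + log([A⁻]/[HA]) = 7.57 + log(0.103/0.112)

pH = 7.53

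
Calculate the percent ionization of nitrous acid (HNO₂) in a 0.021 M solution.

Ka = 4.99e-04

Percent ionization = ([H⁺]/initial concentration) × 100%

Using Ka equilibrium: x² + Ka×x - Ka×C = 0. Solving: [H⁺] = 2.9972e-03. Percent = (2.9972e-03/0.021) × 100

Percent ionization = 14.3%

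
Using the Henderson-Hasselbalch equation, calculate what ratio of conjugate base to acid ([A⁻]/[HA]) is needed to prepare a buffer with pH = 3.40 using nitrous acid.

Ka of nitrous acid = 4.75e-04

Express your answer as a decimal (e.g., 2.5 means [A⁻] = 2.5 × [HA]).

pKa = -log(4.75e-04) = 3.3233. pH = pKa + log([A⁻]/[HA]), so log([A⁻]/[HA]) = pH − pKa = 3.40 − 3.3233 = 0.0767. [A⁻]/[HA] = 10^(0.0767) = 1.19

[A⁻]/[HA] = 1.19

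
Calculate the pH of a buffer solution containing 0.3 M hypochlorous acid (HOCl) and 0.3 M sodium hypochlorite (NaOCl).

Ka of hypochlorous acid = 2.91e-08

pKa = -log(2.91e-08) = 7.54. pH = pKa + log([A⁻]/[HA]) = 7.54 + log(0.3/0.3)

pH = 7.54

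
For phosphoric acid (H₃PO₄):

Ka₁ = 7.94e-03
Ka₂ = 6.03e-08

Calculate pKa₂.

pKa₂ = -log(Ka₂) = -log(6.03e-08) = 7.22.

pK_{a2} = 7.22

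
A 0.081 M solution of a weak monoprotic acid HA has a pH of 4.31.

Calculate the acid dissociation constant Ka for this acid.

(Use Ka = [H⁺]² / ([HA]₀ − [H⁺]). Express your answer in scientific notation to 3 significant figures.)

[H⁺] = 10^(−pH) = 10^(−4.31) = 4.898e-05 M. For HA ⇌ H⁺ + A⁻, Ka = [H⁺][A⁻]/[HA] = [H⁺]² / ([HA]₀ − [H⁺]) = (4.898e-05)² / (0.081 − 4.898e-05) = 2.96e-08.

K_a = 2.96e-08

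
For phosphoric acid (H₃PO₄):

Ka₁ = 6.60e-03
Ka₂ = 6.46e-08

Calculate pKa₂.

pKa₂ = -log(Ka₂) = -log(6.46e-08) = 7.19.

pK_{a2} = 7.19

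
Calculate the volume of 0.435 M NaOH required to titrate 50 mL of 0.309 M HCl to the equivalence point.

At equivalence: moles acid = moles base. moles HCl = 0.309 × 50/1000 = 0.01545 mol. V_base = moles / 0.435 × 1000 = 35.5 mL.

V_{base} = 35.5 mL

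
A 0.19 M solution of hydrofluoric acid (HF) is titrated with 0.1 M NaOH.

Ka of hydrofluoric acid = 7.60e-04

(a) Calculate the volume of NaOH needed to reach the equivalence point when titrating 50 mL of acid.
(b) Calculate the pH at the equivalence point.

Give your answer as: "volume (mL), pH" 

moles acid = 0.19 × 50/1000 = 0.0095 mol; V_base = moles/0.1 × 1000 = 95.0 mL. At equivalence only the conjugate base is present: [A⁻] = 0.0095/0.145 = 6.5517e-02 M. Kb = Kw/Ka = 1.32e-11; [OH⁻] = √(Kb × [A⁻]) = 9.2848e-07; pOH = 6.03; pH = 14 - pOH = 7.97.

V = 95.0 mL, pH = 7.97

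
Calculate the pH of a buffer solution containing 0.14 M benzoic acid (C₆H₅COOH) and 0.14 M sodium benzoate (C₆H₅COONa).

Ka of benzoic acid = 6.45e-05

pKa = -log(6.45e-05) = 4.19. pH = pKa + log([A⁻]/[HA]) = 4.19 + log(0.14/0.14)

pH = 4.19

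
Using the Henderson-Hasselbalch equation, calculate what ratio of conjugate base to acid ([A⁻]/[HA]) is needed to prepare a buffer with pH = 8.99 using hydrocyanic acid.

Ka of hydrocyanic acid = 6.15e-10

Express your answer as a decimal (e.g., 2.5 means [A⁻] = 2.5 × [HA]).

pKa = -log(6.15e-10) = 9.2111. pH = pKa + log([A⁻]/[HA]), so log([A⁻]/[HA]) = pH − pKa = 8.99 − 9.2111 = -0.2211. [A⁻]/[HA] = 10^(-0.2211) = 0.601

[A⁻]/[HA] = 0.601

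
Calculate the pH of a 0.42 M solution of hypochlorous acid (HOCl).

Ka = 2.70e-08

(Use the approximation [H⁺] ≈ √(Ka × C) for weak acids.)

[H⁺] = √(Ka × C) = √(2.70e-08 × 0.42) = 1.0649e-04. pH = -log(1.0649e-04)

pH = 3.97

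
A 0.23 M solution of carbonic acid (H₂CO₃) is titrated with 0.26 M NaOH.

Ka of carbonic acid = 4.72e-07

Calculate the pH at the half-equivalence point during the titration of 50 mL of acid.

At half-equivalence [HA] = [A⁻], so Henderson-Hasselbalch gives pH = pKa = -log(4.72e-07) = 6.33.

pH = pKa = 6.33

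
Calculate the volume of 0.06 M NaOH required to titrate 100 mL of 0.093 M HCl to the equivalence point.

At equivalence: moles acid = moles base. moles HCl = 0.093 × 100/1000 = 0.0093 mol. V_base = moles / 0.06 × 1000 = 155.0 mL.

V_{base} = 155.0 mL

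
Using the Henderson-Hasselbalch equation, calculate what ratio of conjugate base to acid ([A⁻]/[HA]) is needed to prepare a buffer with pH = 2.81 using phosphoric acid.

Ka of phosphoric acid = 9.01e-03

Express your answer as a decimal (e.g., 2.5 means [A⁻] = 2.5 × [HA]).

pKa = -log(9.01e-03) = 2.0453. pH = pKa + log([A⁻]/[HA]), so log([A⁻]/[HA]) = pH − pKa = 2.81 − 2.0453 = 0.7647. [A⁻]/[HA] = 10^(0.7647) = 5.82

[A⁻]/[HA] = 5.82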